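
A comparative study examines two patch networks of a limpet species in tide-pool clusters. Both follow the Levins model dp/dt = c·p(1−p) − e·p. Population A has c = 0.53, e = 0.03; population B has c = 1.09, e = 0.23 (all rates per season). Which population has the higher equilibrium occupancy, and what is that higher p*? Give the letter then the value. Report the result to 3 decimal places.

A, 0.943

A: p*_A = 1 − 0.03/0.53 = 0.9434.
B: p*_B = 1 − 0.23/1.09 = 0.7890.
A is higher at 0.9434.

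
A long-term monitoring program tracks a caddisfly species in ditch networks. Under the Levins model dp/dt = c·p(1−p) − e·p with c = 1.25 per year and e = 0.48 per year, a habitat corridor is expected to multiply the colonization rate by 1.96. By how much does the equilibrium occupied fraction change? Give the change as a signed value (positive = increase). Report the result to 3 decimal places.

0.188

Before: p* = 1 − 0.48/1.25 = 0.6160.
After the change, c = 2.45, e = 0.48, so p* = 1 − 0.48/2.45 = 0.8041.
Δp* = 0.8041 − 0.6160 = +0.1881.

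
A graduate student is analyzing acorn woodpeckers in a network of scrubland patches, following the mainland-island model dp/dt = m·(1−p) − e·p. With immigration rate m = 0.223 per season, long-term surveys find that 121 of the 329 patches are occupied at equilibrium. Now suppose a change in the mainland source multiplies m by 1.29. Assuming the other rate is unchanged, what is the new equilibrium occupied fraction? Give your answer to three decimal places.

Observed p* = 121/329 = 0.36778.
Balance m(1−p*) = e·p* gives e = m(1−p*)/p* = 0.223×0.63222/0.36778 = 0.38334.
New p* = m/(m+e) = 0.28767/(0.28767+0.38334) = 0.42871.

0.429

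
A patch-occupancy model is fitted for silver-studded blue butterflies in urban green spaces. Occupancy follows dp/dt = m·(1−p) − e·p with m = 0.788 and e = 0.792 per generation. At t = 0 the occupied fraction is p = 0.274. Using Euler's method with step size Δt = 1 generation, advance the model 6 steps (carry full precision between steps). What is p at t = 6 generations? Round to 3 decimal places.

Update rule: p ← p + [m·(1−p) − e·p]·Δt with Δt = 1.
  1  |  dp/dt·Δt = +0.355080  |  p_1 = 0.629080
  2  |  dp/dt·Δt = -0.205946  |  p_2 = 0.423134
  3  |  dp/dt·Δt = +0.119449  |  p_3 = 0.542583
  4  |  dp/dt·Δt = -0.069280  |  p_4 = 0.473302
  5  |  dp/dt·Δt = +0.040183  |  p_5 = 0.513485
  6  |  dp/dt·Δt = -0.023306  |  p_6 = 0.490179

0.490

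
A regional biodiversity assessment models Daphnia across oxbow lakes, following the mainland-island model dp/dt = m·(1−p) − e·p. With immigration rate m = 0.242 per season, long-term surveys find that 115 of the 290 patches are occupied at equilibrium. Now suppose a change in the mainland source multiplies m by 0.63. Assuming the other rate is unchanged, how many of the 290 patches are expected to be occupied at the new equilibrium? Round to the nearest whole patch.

85

Observed p* = 115/290 = 0.39655.
Balance m(1−p*) = e·p* gives e = m(1−p*)/p* = 0.242×0.60345/0.39655 = 0.36826.
New p* = m/(m+e) = 0.15246/(0.15246+0.36826) = 0.29279.
Expected occupied = 290 × 0.29279 = 84.91 ≈ 85.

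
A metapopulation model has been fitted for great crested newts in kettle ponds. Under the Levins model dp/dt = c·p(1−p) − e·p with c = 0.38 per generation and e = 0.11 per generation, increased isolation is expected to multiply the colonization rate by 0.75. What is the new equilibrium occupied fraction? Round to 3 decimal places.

0.614

Before: p* = 1 − 0.11/0.38 = 0.7105.
After the change, c = 0.285, e = 0.11, so p* = 1 − 0.11/0.285 = 0.6140.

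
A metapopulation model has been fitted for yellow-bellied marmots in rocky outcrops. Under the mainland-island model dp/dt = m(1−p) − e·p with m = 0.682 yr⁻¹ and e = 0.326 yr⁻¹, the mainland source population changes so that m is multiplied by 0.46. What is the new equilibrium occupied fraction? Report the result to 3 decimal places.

0.490

Before: p* = 0.682/(0.682+0.326) = 0.6766.
After: m = 0.31372, e = 0.326; p* = 0.31372/0.6397 = 0.4904.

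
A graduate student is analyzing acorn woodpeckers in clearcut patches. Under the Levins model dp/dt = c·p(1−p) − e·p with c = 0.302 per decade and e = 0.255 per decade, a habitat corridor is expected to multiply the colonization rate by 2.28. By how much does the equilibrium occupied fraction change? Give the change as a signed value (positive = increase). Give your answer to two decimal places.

0.47

Before: p* = 1 − 0.255/0.302 = 0.1556.
After the change, c = 0.68856, e = 0.255, so p* = 1 − 0.255/0.68856 = 0.6297.
Δp* = 0.6297 − 0.1556 = +0.4740.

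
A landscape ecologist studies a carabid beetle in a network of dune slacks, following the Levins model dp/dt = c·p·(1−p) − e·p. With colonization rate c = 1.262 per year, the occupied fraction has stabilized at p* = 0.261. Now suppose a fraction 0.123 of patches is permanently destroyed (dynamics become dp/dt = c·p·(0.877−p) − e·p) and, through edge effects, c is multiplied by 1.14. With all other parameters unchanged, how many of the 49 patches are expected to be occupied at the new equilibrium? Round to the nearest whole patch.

Balance c(1−p*) = e gives e = 1.262×(1 − 0.26100) = 0.93262.
New p* = 0.877 − e/c = 0.877 − 0.93262/1.43868 = 0.22875.
Expected occupied = 49 × 0.22875 = 11.21 ≈ 11.

11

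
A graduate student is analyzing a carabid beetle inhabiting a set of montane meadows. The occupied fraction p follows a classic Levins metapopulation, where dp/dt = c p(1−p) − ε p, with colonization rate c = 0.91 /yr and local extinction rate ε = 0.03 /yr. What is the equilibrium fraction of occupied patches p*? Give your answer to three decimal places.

At equilibrium, colonization balances extinction: c·p*·(1−p*) = ε·p*.
So p* = 1 − ε/c = 1 − 0.03/0.91 = 1 − 0.0330 = 0.9670.

0.967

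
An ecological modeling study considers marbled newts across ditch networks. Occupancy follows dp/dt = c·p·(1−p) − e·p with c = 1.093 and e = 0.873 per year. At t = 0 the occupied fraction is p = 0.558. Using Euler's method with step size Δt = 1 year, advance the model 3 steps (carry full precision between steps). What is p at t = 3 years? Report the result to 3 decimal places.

0.261

Update rule: p ← p + [c·p·(1−p) − e·p]·Δt with Δt = 1.
p: 0.55800 → 0.34044  (Δp = -0.21756)
p: 0.34044 → 0.28866  (Δp = -0.05178)
p: 0.28866 → 0.26109  (Δp = -0.02757)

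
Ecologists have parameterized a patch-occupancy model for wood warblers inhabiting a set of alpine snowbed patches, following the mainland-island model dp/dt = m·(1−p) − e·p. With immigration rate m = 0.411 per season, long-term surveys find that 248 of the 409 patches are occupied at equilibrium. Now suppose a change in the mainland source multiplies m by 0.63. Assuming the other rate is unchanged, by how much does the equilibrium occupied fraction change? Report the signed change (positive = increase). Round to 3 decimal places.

Observed p* = 248/409 = 0.60636.
Balance m(1−p*) = e·p* gives e = m(1−p*)/p* = 0.411×0.39364/0.60636 = 0.26682.
New p* = m/(m+e) = 0.25893/(0.25893+0.26682) = 0.49250.
Δp* = 0.49250 − 0.60636 = -0.11386.

-0.114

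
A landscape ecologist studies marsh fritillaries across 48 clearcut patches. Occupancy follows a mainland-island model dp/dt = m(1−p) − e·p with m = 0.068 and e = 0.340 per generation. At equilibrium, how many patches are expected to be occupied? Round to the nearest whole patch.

8

p* = m/(m+e) = 0.068/0.4080 = 0.1667.
Expected occupied patches = N × p* = 48 × 0.1667 = 8.00 ≈ 8.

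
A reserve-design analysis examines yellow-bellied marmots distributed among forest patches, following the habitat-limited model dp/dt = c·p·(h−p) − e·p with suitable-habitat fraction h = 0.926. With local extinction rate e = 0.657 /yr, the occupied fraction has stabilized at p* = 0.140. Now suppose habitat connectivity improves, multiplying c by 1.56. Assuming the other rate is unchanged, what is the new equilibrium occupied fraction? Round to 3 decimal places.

0.422

Balance c(h−p*) = e gives c = e/(0.926 − 0.14000) = 0.657/0.78600 = 0.83588.
New p* = 0.926 − e/c = 0.926 − 0.65700/1.30397 = 0.42215.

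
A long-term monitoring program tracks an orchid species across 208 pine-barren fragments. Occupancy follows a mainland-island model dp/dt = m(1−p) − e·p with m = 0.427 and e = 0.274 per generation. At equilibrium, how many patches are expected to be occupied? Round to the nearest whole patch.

p* = m/(m+e) = 0.427/0.7010 = 0.6091.
Expected occupied patches = N × p* = 208 × 0.6091 = 126.70 ≈ 127.

127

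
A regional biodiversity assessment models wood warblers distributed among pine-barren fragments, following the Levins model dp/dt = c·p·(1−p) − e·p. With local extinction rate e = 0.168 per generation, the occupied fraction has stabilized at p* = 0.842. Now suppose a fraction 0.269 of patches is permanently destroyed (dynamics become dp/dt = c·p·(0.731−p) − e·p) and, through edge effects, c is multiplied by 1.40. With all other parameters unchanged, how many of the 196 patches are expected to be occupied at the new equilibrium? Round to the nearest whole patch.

Balance c(1−p*) = e gives c = e/(1 − 0.84200) = 0.168/0.15800 = 1.06329.
New p* = 0.731 − e/c = 0.731 − 0.16800/1.48861 = 0.61814.
Expected occupied = 196 × 0.61814 = 121.16 ≈ 121.

121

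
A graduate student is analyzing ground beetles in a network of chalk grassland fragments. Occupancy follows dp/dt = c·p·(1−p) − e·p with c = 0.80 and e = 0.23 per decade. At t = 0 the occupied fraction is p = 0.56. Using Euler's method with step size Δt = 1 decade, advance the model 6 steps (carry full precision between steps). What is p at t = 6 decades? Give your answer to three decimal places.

Update rule: p ← p + [c·p·(1−p) − e·p]·Δt with Δt = 1.
step 1: Δp = +0.06832, p = 0.62832
step 2: Δp = +0.04231, p = 0.67063
step 3: Δp = +0.02246, p = 0.69310
step 4: Δp = +0.01076, p = 0.70385
step 5: Δp = +0.00487, p = 0.70872
step 6: Δp = +0.00214, p = 0.71086

0.711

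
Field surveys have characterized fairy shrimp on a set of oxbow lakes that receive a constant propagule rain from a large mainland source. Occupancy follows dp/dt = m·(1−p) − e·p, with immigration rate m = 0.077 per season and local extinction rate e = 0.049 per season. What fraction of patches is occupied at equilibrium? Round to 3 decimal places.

0.611

At equilibrium the propagule rain into empty patches balances local extinction: m(1−p*) = e·p*.
p* = m/(m+e) = 0.077/(0.077+0.049) = 0.077/0.1260 = 0.6111.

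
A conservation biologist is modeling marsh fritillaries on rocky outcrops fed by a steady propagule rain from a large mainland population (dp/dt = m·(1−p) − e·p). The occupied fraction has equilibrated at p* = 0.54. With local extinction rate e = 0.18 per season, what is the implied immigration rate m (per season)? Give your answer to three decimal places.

0.211

At equilibrium m(1−p*) = e·p*, so m = e·p*/(1−p*).
m = 0.18 × 0.54 / 0.4600 = 0.0972/0.4600 = 0.2113.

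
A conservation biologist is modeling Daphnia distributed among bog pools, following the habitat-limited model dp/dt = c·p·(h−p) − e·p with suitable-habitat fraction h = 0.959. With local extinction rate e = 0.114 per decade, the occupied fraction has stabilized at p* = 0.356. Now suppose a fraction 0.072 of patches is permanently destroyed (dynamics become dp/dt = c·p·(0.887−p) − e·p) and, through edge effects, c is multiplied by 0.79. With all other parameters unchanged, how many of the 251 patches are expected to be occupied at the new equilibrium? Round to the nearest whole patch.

31

Balance c(h−p*) = e gives c = e/(0.959 − 0.35600) = 0.114/0.60300 = 0.18905.
New p* = 0.887 − e/c = 0.887 − 0.11400/0.14935 = 0.12369.
Expected occupied = 251 × 0.12369 = 31.05 ≈ 31.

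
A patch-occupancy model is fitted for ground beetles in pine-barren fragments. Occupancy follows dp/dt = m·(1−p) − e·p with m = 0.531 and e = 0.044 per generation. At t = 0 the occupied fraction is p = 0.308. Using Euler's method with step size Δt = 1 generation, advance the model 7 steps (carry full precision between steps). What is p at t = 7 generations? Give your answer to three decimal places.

0.922

Update rule: p ← p + [m·(1−p) − e·p]·Δt with Δt = 1.
step 1: Δp = +0.35390, p = 0.66190
step 2: Δp = +0.15041, p = 0.81231
step 3: Δp = +0.06392, p = 0.87623
step 4: Δp = +0.02717, p = 0.90340
step 5: Δp = +0.01155, p = 0.91494
step 6: Δp = +0.00491, p = 0.91985
step 7: Δp = +0.00209, p = 0.92194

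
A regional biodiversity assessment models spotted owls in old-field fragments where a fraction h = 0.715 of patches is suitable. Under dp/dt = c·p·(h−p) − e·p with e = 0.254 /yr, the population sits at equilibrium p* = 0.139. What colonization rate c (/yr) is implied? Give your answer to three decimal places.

At equilibrium c(h−p*) = e, so c = e/(h−p*).
c = 0.254/(0.715 − 0.139) = 0.254/0.5760 = 0.4410.

0.441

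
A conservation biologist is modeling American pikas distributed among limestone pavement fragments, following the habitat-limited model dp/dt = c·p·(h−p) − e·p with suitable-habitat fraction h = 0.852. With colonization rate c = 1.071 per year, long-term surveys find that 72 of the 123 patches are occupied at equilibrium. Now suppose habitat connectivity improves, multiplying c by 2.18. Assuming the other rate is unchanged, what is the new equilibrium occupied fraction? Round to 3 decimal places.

Observed p* = 72/123 = 0.58537.
Balance c(h−p*) = e gives e = 1.071×(0.852 − 0.58537) = 0.28556.
New p* = 0.852 − e/c = 0.852 − 0.28556/2.33478 = 0.72969.

0.730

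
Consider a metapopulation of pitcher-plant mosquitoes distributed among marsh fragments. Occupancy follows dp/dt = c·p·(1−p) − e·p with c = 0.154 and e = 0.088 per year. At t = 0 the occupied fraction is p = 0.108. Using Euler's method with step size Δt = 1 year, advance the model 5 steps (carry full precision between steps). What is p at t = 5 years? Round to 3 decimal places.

Update rule: p ← p + [c·p·(1−p) − e·p]·Δt with Δt = 1.
p: 0.10800 → 0.11333  (Δp = +0.00533)
p: 0.11333 → 0.11883  (Δp = +0.00550)
p: 0.11883 → 0.12450  (Δp = +0.00567)
p: 0.12450 → 0.13033  (Δp = +0.00583)
p: 0.13033 → 0.13632  (Δp = +0.00599)

0.136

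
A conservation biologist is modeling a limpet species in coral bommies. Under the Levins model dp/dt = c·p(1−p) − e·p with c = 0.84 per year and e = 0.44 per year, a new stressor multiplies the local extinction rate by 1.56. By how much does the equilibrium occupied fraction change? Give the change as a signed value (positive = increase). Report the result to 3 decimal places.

Before: p* = 1 − 0.44/0.84 = 0.4762.
After the change, c = 0.84, e = 0.6864, so p* = 1 − 0.6864/0.84 = 0.1829.
Δp* = 0.1829 − 0.4762 = -0.2933.

-0.293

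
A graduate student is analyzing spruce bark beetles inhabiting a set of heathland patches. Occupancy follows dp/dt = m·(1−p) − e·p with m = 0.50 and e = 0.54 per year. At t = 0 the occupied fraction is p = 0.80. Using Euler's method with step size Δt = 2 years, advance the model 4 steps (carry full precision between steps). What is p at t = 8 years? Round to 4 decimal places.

0.9151

Update rule: p ← p + [m·(1−p) − e·p]·Δt with Δt = 2.
  1  |  dp/dt·Δt = -0.664000  |  p_1 = 0.136000
  2  |  dp/dt·Δt = +0.717120  |  p_2 = 0.853120
  3  |  dp/dt·Δt = -0.774490  |  p_3 = 0.078630
  4  |  dp/dt·Δt = +0.836449  |  p_4 = 0.915079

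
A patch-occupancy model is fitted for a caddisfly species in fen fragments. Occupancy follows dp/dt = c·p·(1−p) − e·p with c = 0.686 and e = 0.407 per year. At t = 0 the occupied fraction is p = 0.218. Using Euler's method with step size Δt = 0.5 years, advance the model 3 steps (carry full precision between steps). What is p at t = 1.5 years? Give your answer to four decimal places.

Update rule: p ← p + [c·p·(1−p) − e·p]·Δt with Δt = 0.5.
step 1: Δp = +0.01411, p = 0.23211
step 2: Δp = +0.01390, p = 0.24601
step 3: Δp = +0.01356, p = 0.25957

0.2596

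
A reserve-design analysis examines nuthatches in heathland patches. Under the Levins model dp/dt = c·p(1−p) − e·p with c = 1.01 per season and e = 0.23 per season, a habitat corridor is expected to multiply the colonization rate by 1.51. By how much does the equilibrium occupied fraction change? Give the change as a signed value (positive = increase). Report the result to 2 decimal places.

Before: p* = 1 − 0.23/1.01 = 0.7723.
After the change, c = 1.5251, e = 0.23, so p* = 1 − 0.23/1.5251 = 0.8492.
Δp* = 0.8492 − 0.7723 = +0.0769.

0.08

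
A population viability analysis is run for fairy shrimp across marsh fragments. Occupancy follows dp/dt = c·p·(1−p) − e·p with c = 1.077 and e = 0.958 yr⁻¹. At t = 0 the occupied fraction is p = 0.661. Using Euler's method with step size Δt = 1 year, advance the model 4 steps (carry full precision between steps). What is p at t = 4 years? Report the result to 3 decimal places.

Update rule: p ← p + [c·p·(1−p) − e·p]·Δt with Δt = 1.
step 1: Δp = -0.39190, p = 0.26910
step 2: Δp = -0.04597, p = 0.22313
step 3: Δp = -0.02707, p = 0.19606
step 4: Δp = -0.01807, p = 0.17799

0.178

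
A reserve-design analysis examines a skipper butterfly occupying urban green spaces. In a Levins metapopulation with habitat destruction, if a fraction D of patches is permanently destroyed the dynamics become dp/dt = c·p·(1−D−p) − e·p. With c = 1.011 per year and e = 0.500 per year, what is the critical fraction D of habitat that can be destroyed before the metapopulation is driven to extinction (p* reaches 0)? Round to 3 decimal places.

The nontrivial equilibrium is p* = (1−D) − e/c; extinction occurs when this hits zero.
So D_crit = 1 − e/c = 1 − 0.500/1.011 = 1 − 0.4946 = 0.5054.
This equals the undisturbed p*, a classic result of Lande's extension.

0.505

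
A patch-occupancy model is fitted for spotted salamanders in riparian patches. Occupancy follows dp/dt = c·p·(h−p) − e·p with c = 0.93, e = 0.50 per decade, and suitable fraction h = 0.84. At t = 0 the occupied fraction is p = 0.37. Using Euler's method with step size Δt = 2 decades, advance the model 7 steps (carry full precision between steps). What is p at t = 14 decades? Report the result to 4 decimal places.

Update rule: p ← p + [c·p·(h−p) − e·p]·Δt with Δt = 2.
t = 2: p = 0.37000 + (-0.04655) = 0.32345
t = 4: p = 0.32345 + (-0.01269) = 0.31077
t = 6: p = 0.31077 + (-0.00486) = 0.30591
t = 8: p = 0.30591 + (-0.00202) = 0.30389
t = 10: p = 0.30389 + (-0.00086) = 0.30303
t = 12: p = 0.30303 + (-0.00037) = 0.30266
t = 14: p = 0.30266 + (-0.00016) = 0.30249

0.3025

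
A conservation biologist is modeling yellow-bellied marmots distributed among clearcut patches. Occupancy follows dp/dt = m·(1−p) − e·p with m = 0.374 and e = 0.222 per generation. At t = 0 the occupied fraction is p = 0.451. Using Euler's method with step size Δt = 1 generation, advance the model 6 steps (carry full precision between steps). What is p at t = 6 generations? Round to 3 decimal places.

0.627

Update rule: p ← p + [m·(1−p) − e·p]·Δt with Δt = 1.
step 1: Δp = +0.10520, p = 0.55620
step 2: Δp = +0.04250, p = 0.59871
step 3: Δp = +0.01717, p = 0.61588
step 4: Δp = +0.00694, p = 0.62281
step 5: Δp = +0.00280, p = 0.62562
step 6: Δp = +0.00113, p = 0.62675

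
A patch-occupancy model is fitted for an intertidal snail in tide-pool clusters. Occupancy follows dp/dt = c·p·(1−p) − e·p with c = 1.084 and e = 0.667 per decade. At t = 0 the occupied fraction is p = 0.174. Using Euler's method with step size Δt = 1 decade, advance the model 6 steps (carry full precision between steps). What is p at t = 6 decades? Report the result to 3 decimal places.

0.358

Update rule: p ← p + [c·p·(1−p) − e·p]·Δt with Δt = 1.
t = 1: p = 0.17400 + (+0.03974) = 0.21374
t = 2: p = 0.21374 + (+0.03961) = 0.25335
t = 3: p = 0.25335 + (+0.03607) = 0.28942
t = 4: p = 0.28942 + (+0.02989) = 0.31930
t = 5: p = 0.31930 + (+0.02263) = 0.34193
t = 6: p = 0.34193 + (+0.01585) = 0.35778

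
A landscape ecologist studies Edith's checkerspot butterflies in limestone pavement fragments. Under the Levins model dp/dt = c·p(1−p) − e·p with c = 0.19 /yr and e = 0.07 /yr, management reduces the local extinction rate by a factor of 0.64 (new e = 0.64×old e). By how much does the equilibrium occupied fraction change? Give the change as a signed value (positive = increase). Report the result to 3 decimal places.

Before: p* = 1 − 0.07/0.19 = 0.6316.
After the change, c = 0.19, e = 0.0448, so p* = 1 − 0.0448/0.19 = 0.7642.
Δp* = 0.7642 − 0.6316 = +0.1326.

0.133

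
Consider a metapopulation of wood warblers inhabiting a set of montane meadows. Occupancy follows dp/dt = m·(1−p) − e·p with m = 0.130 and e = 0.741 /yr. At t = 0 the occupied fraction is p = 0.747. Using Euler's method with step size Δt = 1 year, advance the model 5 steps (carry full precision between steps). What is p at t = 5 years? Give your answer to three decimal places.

0.149

Update rule: p ← p + [m·(1−p) − e·p]·Δt with Δt = 1.
p: 0.74700 → 0.22636  (Δp = -0.52064)
p: 0.22636 → 0.15920  (Δp = -0.06716)
p: 0.15920 → 0.15054  (Δp = -0.00866)
p: 0.15054 → 0.14942  (Δp = -0.00112)
p: 0.14942 → 0.14928  (Δp = -0.00014)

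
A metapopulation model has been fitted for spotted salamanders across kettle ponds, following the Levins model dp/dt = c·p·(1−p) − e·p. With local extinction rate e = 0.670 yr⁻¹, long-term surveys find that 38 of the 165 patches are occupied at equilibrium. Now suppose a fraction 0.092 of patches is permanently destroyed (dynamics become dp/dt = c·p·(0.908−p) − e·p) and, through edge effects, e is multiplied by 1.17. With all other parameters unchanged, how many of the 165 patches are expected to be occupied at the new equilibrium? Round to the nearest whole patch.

Observed p* = 38/165 = 0.23030.
Balance c(1−p*) = e gives c = e/(1 − 0.23030) = 0.670/0.76970 = 0.87047.
New p* = 0.908 − e/c = 0.908 − 0.78390/0.87047 = 0.00745.
Expected occupied = 165 × 0.00745 = 1.23 ≈ 1.

1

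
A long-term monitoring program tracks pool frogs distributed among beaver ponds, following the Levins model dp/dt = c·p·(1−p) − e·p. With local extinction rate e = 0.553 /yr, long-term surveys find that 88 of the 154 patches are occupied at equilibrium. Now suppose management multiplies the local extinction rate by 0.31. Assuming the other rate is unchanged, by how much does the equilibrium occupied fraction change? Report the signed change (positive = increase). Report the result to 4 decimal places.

0.2957

Observed p* = 88/154 = 0.57143.
Balance c(1−p*) = e gives c = e/(1 − 0.57143) = 0.553/0.42857 = 1.29034.
New p* = 1 − e/c = 1 − 0.17143/1.29034 = 0.86714.
Δp* = 0.86714 − 0.57143 = +0.29571.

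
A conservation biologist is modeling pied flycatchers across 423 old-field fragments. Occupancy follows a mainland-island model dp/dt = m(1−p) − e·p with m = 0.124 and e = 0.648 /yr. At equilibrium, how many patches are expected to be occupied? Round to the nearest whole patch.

p* = m/(m+e) = 0.124/0.7720 = 0.1606.
Expected occupied patches = N × p* = 423 × 0.1606 = 67.94 ≈ 68.

68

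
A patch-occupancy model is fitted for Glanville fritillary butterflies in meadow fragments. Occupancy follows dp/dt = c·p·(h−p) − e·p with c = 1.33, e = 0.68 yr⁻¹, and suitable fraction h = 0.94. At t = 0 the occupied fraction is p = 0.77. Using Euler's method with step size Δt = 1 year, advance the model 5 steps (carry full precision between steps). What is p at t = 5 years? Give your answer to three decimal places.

0.428

Update rule: p ← p + [c·p·(h−p) − e·p]·Δt with Δt = 1.
t = 1: p = 0.77000 + (-0.34950) = 0.42050
t = 2: p = 0.42050 + (+0.00460) = 0.42510
t = 3: p = 0.42510 + (+0.00205) = 0.42715
t = 4: p = 0.42715 + (+0.00090) = 0.42804
t = 5: p = 0.42804 + (+0.00039) = 0.42843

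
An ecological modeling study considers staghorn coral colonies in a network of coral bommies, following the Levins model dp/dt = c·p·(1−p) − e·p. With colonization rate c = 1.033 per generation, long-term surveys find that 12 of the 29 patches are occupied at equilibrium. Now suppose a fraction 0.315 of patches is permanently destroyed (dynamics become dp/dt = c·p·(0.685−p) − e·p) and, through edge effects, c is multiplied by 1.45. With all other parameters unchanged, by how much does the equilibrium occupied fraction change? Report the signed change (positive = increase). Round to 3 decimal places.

Observed p* = 12/29 = 0.41379.
Balance c(1−p*) = e gives e = 1.033×(1 − 0.41379) = 0.60555.
New p* = 0.685 − e/c = 0.685 − 0.60555/1.49785 = 0.28072.
Δp* = 0.28072 − 0.41379 = -0.13307.

-0.133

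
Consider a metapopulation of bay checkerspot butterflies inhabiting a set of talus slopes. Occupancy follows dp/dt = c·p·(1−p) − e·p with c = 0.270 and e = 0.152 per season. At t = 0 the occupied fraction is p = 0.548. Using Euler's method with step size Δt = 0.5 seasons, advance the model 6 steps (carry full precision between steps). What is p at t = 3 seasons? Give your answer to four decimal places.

Update rule: p ← p + [c·p·(1−p) − e·p]·Δt with Δt = 0.5.
  1  |  dp/dt·Δt = -0.008209  |  p_1 = 0.539791
  2  |  dp/dt·Δt = -0.007488  |  p_2 = 0.532303
  3  |  dp/dt·Δt = -0.006846  |  p_3 = 0.525457
  4  |  dp/dt·Δt = -0.006272  |  p_4 = 0.519185
  5  |  dp/dt·Δt = -0.005758  |  p_5 = 0.513427
  6  |  dp/dt·Δt = -0.005295  |  p_6 = 0.508132

0.5081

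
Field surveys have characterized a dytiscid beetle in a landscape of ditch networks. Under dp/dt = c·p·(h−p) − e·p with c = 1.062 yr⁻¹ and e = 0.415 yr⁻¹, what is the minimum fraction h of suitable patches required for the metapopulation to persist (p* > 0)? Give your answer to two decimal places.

p* = h − e/c is positive only when h > e/c.
h_min = e/c = 0.415/1.062 = 0.3908.

0.39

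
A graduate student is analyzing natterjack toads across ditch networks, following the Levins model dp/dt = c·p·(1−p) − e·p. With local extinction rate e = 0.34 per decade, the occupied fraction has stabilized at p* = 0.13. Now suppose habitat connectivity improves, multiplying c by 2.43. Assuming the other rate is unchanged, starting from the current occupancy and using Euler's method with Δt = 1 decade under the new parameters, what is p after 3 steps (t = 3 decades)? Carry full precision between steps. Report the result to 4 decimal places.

Balance c(1−p*) = e gives c = e/(1 − 0.13000) = 0.34/0.87000 = 0.39080.
Starting from p₀ = 0.13000; update p ← p + (dp/dt)·Δt with the new parameters.
step 1: Δp = +0.06321, p = 0.19321
step 2: Δp = +0.08234, p = 0.27555
step 3: Δp = +0.09588, p = 0.37143

0.3714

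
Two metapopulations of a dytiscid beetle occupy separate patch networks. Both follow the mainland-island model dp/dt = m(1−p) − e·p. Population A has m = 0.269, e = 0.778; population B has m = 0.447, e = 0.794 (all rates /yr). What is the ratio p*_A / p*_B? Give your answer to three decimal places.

0.713

A: p*_A = m/(m+e) = 0.269/1.0470 = 0.2569.
B: p*_B = 0.447/1.2410 = 0.3602.
p*_A / p*_B = 0.2569/0.3602 = 0.7133.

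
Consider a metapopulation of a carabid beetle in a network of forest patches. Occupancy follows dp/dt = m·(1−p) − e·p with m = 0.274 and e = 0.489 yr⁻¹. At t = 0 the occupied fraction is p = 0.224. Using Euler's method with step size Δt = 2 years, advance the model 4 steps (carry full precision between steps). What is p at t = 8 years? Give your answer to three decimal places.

0.349

Update rule: p ← p + [m·(1−p) − e·p]·Δt with Δt = 2.
  1  |  dp/dt·Δt = +0.206176  |  p_1 = 0.430176
  2  |  dp/dt·Δt = -0.108449  |  p_2 = 0.321727
  3  |  dp/dt·Δt = +0.057044  |  p_3 = 0.378771
  4  |  dp/dt·Δt = -0.030005  |  p_4 = 0.348766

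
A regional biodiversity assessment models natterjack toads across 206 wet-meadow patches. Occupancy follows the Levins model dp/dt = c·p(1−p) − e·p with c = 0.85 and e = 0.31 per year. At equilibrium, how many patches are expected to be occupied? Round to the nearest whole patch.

131

p* = 1 − e/c = 1 − 0.31/0.85 = 0.6353.
Expected occupied patches = N × p* = 206 × 0.6353 = 130.87 ≈ 131.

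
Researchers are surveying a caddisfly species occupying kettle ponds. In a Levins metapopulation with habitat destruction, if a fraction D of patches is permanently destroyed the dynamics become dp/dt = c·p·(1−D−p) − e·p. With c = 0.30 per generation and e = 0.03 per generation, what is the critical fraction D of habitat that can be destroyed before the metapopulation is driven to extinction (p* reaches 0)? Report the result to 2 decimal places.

0.90

The nontrivial equilibrium is p* = (1−D) − e/c; extinction occurs when this hits zero.
So D_crit = 1 − e/c = 1 − 0.03/0.30 = 1 − 0.1000 = 0.9000.
Note this equals the original equilibrium occupancy — the Levins extinction-debt result.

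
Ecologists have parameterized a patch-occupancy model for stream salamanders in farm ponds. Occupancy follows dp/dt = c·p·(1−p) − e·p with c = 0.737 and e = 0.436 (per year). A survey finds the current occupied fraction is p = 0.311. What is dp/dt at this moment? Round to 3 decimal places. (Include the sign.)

Colonization term: c·p·(1−p) = 0.737×0.311×0.6890 = 0.15792.
Extinction term: e·p = 0.13560.
dp/dt = 0.15792 − 0.13560 = 0.02233.

0.022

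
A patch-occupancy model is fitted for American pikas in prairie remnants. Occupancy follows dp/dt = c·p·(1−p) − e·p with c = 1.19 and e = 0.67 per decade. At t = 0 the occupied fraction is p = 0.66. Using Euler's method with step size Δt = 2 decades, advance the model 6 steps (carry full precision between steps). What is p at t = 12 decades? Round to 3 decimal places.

Update rule: p ← p + [c·p·(1−p) − e·p]·Δt with Δt = 2.
p: 0.66000 → 0.30967  (Δp = -0.35033)
p: 0.30967 → 0.40350  (Δp = +0.09382)
p: 0.40350 → 0.43565  (Δp = +0.03215)
p: 0.43565 → 0.43702  (Δp = +0.00138)
p: 0.43702 → 0.43697  (Δp = -0.00005)
p: 0.43697 → 0.43697  (Δp = +0.00000)

0.437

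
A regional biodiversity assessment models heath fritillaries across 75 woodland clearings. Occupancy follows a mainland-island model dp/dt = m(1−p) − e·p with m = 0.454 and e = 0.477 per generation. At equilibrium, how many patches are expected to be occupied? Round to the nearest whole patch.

p* = m/(m+e) = 0.454/0.9310 = 0.4876.
Expected occupied patches = N × p* = 75 × 0.4876 = 36.57 ≈ 37.

37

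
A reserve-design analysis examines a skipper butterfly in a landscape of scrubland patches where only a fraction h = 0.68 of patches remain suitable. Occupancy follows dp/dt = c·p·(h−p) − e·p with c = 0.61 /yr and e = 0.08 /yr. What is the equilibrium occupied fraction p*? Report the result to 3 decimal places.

0.549

Setting dp/dt = 0 and dividing by p* gives c·(h−p*) = e.
So p* = h − e/c = 0.68 − 0.08/0.61 = 0.68 − 0.1311 = 0.5489.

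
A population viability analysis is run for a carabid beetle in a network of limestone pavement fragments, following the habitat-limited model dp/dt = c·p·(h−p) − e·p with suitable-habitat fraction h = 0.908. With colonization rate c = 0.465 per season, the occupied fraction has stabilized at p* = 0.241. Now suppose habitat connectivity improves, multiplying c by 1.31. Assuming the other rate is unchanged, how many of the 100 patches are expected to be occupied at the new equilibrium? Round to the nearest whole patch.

40

Balance c(h−p*) = e gives e = 0.465×(0.908 − 0.24100) = 0.31016.
New p* = 0.908 − e/c = 0.908 − 0.31016/0.60915 = 0.39883.
Expected occupied = 100 × 0.39883 = 39.88 ≈ 40.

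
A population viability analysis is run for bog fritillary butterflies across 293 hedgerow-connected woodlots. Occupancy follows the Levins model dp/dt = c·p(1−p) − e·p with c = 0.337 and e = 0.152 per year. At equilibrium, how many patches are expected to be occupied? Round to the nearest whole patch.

p* = 1 − e/c = 1 − 0.152/0.337 = 0.5490.
Expected occupied patches = N × p* = 293 × 0.5490 = 160.85 ≈ 161.

161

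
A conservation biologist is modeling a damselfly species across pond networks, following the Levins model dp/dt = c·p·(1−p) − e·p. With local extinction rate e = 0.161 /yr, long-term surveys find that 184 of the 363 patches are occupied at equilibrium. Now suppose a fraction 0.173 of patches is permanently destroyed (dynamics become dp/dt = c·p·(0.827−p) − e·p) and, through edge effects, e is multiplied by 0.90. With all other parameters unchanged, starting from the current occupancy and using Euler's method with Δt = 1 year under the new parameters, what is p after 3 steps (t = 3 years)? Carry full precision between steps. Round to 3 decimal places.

0.457

Observed p* = 184/363 = 0.50689.
Balance c(1−p*) = e gives c = e/(1 − 0.50689) = 0.161/0.49311 = 0.32650.
Starting from p₀ = 0.50689; update p ← p + (dp/dt)·Δt with the new parameters.
p: 0.50689 → 0.48642  (Δp = -0.02047)
p: 0.48642 → 0.47002  (Δp = -0.01639)
p: 0.47002 → 0.45670  (Δp = -0.01332)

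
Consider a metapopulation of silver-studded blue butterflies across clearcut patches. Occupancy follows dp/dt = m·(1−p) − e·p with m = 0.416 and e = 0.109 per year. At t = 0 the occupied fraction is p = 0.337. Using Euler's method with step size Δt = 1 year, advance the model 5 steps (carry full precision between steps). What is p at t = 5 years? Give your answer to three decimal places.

0.781

Update rule: p ← p + [m·(1−p) − e·p]·Δt with Δt = 1.
step 1: Δp = +0.23907, p = 0.57608
step 2: Δp = +0.11356, p = 0.68964
step 3: Δp = +0.05394, p = 0.74358
step 4: Δp = +0.02562, p = 0.76920
step 5: Δp = +0.01217, p = 0.78137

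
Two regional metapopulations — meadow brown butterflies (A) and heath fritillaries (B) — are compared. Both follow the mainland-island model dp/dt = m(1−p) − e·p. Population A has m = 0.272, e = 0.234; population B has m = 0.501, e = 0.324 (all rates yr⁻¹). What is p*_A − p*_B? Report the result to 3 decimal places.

A: p*_A = m/(m+e) = 0.272/0.5060 = 0.5375.
B: p*_B = 0.501/0.8250 = 0.6073.
p*_A − p*_B = 0.5375 − 0.6073 = -0.0697.

-0.070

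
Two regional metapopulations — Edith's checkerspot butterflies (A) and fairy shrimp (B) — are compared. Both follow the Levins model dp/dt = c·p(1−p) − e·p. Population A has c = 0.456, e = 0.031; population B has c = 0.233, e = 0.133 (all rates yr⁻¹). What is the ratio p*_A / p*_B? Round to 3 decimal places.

2.172

A: p*_A = 1 − 0.031/0.456 = 0.9320.
B: p*_B = 1 − 0.133/0.233 = 0.4292.
p*_A / p*_B = 0.9320/0.4292 = 2.1716.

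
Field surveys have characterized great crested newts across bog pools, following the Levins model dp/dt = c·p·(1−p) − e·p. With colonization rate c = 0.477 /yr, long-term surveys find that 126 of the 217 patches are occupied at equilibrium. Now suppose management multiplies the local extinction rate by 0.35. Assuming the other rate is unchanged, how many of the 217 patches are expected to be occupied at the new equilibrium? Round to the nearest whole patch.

185

Observed p* = 126/217 = 0.58065.
Balance c(1−p*) = e gives e = 0.477×(1 − 0.58065) = 0.20003.
New p* = 1 − e/c = 1 − 0.07001/0.47700 = 0.85323.
Expected occupied = 217 × 0.85323 = 185.15 ≈ 185.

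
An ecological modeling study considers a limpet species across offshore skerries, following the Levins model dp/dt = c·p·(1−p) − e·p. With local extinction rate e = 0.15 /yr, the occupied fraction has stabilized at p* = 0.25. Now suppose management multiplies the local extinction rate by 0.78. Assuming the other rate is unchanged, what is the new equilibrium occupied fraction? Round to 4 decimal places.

0.4150

Balance c(1−p*) = e gives c = e/(1 − 0.25000) = 0.15/0.75000 = 0.20000.
New p* = 1 − e/c = 1 − 0.11700/0.20000 = 0.41500.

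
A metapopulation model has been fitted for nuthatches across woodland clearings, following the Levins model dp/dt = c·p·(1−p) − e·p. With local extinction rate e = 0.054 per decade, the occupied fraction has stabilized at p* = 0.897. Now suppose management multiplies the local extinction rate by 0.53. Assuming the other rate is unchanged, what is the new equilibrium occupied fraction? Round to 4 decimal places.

0.9454

Balance c(1−p*) = e gives c = e/(1 − 0.89700) = 0.054/0.10300 = 0.52427.
New p* = 1 − e/c = 1 − 0.02862/0.52427 = 0.94541.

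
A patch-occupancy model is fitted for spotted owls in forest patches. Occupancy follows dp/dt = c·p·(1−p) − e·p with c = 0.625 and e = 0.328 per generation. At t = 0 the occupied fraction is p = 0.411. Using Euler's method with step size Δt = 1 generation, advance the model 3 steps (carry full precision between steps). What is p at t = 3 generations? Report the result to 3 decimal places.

0.450

Update rule: p ← p + [c·p·(1−p) − e·p]·Δt with Δt = 1.
  1  |  dp/dt·Δt = +0.016491  |  p_1 = 0.427491
  2  |  dp/dt·Δt = +0.012747  |  p_2 = 0.440238
  3  |  dp/dt·Δt = +0.009620  |  p_3 = 0.449858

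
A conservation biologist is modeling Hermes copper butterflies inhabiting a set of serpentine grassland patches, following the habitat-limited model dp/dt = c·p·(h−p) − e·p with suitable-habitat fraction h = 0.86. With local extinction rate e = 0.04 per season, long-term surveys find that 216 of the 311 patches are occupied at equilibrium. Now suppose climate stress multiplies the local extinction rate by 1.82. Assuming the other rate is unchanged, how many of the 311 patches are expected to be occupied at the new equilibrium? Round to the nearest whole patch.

Observed p* = 216/311 = 0.69453.
Balance c(h−p*) = e gives c = e/(0.86 − 0.69453) = 0.04/0.16547 = 0.24174.
New p* = 0.86 − e/c = 0.86 − 0.07280/0.24174 = 0.55885.
Expected occupied = 311 × 0.55885 = 173.80 ≈ 174.

174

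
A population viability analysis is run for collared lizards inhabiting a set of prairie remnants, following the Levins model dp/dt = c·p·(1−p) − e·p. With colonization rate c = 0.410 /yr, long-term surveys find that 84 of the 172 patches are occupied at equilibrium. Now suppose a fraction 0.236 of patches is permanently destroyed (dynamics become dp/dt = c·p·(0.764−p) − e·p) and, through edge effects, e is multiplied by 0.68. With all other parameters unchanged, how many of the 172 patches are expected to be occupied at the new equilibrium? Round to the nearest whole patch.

Observed p* = 84/172 = 0.48837.
Balance c(1−p*) = e gives e = 0.410×(1 − 0.48837) = 0.20977.
New p* = 0.764 − e/c = 0.764 − 0.14264/0.41000 = 0.41610.
Expected occupied = 172 × 0.41610 = 71.57 ≈ 72.

72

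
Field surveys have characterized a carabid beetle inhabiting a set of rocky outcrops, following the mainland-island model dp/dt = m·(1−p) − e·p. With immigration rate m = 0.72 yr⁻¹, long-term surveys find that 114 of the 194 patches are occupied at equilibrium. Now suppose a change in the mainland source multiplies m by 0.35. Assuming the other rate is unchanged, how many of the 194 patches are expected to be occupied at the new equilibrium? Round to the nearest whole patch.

65

Observed p* = 114/194 = 0.58763.
Balance m(1−p*) = e·p* gives e = m(1−p*)/p* = 0.72×0.41237/0.58763 = 0.50526.
New p* = m/(m+e) = 0.25200/(0.25200+0.50526) = 0.33278.
Expected occupied = 194 × 0.33278 = 64.56 ≈ 65.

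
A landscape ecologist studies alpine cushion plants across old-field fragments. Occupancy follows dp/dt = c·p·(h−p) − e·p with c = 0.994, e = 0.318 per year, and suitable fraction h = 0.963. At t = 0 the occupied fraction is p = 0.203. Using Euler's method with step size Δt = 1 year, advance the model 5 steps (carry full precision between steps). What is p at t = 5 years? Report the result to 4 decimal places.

0.6091

Update rule: p ← p + [c·p·(h−p) − e·p]·Δt with Δt = 1.
p: 0.20300 → 0.29180  (Δp = +0.08880)
p: 0.29180 → 0.39369  (Δp = +0.10189)
p: 0.39369 → 0.49128  (Δp = +0.09759)
p: 0.49128 → 0.56541  (Δp = +0.07413)
p: 0.56541 → 0.60906  (Δp = +0.04365)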